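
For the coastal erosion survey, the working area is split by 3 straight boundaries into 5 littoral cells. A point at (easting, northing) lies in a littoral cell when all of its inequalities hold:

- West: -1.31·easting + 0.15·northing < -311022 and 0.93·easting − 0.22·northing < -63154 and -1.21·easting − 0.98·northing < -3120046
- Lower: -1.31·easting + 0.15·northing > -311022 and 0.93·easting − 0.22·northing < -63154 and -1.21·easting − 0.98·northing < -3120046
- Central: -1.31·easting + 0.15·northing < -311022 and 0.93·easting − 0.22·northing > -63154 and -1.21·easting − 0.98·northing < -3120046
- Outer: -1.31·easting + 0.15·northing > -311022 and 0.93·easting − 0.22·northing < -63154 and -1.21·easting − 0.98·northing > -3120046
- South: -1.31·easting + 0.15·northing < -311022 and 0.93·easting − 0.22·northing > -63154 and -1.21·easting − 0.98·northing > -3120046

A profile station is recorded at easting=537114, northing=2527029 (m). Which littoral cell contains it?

-1.31·537114 + 0.15·2527029 = -324564.990, which is < -311022
0.93·537114 − 0.22·2527029 = -56430.360, which is > -63154
-1.21·537114 − 0.98·2527029 = -3126396.360, which is < -3120046
This sign pattern matches Central.

Central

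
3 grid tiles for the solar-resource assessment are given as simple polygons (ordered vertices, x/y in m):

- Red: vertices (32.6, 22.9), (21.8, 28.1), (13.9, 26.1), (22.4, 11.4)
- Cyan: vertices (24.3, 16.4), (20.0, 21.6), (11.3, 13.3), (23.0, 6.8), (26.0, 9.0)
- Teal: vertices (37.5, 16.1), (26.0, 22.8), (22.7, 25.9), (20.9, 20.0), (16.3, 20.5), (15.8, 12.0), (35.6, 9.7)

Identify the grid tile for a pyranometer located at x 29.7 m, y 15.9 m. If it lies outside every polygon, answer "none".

Cast a ray rightward from (29.7, 15.9). For each polygon, the edges (by vertex number in listed order) whose endpoints lie on opposite sides of y = 15.9, where each meets that height, and whether that is right or left of the point:
Red: 3–4 at x≈19.80 (left), 4–1 at x≈26.39 (left) → 0 crossings.
Cyan: 2–3 at x≈14.03 (left), 5–1 at x≈24.41 (left) → 0 crossings.
Teal: 5–6 at x≈16.03 (left), 7–1 at x≈37.44 (right) → 1 crossing.
Only Teal has an odd count, so the point is inside Teal.

Teal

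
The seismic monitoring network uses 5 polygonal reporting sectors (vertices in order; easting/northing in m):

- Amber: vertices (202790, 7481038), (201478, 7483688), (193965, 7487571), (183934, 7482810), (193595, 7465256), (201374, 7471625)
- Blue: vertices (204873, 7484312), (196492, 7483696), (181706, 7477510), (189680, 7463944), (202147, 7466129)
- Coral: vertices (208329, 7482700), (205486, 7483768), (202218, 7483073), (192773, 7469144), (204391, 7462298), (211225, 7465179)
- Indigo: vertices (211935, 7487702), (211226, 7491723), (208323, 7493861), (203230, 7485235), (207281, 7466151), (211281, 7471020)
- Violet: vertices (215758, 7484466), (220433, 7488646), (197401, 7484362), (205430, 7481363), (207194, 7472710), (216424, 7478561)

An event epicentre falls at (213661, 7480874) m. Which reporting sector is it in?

Cast a ray rightward from (213661, 7480874). For each polygon, the edges (by vertex number in listed order) whose endpoints lie on opposite sides of northing = 7480874, where each meets that height, and whether that is right or left of the point:
Amber: 4–5 at easting≈184999.5 (left), 6–1 at easting≈202765.3 (left) → 0 crossings.
Blue: 2–3 at easting≈189746.8 (left), 5–1 at easting≈204357.6 (left) → 0 crossings.
Coral: 3–4 at easting≈200726.9 (left), 6–1 at easting≈208630.8 (left) → 0 crossings.
Indigo: 4–5 at easting≈204155.7 (left), 6–1 at easting≈211667.3 (left) → 0 crossings.
Violet: 4–5 at easting≈205529.7 (left), 6–1 at easting≈216163.1 (right) → 1 crossing.
Only Violet has an odd count, so the point is inside Violet.

Violet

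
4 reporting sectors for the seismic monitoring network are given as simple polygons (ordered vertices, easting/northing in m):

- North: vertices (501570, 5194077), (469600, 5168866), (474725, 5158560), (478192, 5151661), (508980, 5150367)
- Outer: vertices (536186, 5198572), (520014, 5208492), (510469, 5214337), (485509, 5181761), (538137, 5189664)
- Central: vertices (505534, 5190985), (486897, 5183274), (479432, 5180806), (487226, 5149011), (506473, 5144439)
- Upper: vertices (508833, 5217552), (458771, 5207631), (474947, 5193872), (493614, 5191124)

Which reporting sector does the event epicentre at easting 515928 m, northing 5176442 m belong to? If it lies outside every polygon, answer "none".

none

Cast a ray rightward from (515928, 5176442). For each polygon, the edges (by vertex number in listed order) whose endpoints lie on opposite sides of northing = 5176442, where each meets that height, and whether that is right or left of the point:
North: 1–2 at easting≈479207.1 (left), 5–1 at easting≈504559.6 (left) → 0 crossings.
Outer: no edge straddles that height → 0 crossings.
Central: 3–4 at easting≈480501.8 (left), 5–1 at easting≈505827.4 (left) → 0 crossings.
Upper: no edge straddles that height → 0 crossings.
All counts are even, so the point lies outside every listed polygon.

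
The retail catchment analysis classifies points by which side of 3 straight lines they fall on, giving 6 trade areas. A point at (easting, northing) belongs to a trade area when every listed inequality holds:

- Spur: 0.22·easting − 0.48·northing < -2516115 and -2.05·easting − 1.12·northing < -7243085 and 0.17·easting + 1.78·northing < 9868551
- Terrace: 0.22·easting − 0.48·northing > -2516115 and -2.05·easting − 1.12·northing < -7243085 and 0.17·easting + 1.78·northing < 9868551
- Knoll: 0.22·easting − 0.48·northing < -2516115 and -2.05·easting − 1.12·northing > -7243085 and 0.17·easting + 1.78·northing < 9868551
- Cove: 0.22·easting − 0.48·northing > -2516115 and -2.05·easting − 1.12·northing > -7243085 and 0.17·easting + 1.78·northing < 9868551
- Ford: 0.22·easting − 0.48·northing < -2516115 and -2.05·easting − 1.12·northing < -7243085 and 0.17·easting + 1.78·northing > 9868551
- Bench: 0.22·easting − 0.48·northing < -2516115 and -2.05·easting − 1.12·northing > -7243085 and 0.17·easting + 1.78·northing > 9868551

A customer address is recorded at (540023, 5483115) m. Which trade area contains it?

Terrace

0.22·540023 − 0.48·5483115 = -2513090.140, which is > -2516115
-2.05·540023 − 1.12·5483115 = -7248135.950, which is < -7243085
0.17·540023 + 1.78·5483115 = 9851748.610, which is < 9868551
This sign pattern matches Terrace.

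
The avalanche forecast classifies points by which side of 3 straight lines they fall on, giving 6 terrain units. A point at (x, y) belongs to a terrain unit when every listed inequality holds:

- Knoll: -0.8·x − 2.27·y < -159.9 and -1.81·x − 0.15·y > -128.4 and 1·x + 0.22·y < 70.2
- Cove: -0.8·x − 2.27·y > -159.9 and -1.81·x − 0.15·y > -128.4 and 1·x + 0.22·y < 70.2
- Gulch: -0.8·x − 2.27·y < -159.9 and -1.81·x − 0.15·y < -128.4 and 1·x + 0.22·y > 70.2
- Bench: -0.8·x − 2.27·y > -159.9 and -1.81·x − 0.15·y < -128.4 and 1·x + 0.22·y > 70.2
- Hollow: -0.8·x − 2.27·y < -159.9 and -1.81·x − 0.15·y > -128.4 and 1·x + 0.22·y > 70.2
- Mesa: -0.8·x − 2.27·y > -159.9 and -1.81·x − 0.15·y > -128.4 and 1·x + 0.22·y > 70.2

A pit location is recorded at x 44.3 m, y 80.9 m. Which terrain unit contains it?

Knoll

-0.8·44.3 − 2.27·80.9 = -219.083, which is < -159.9
-1.81·44.3 − 0.15·80.9 = -92.318, which is > -128.4
1·44.3 + 0.22·80.9 = 62.098, which is < 70.2
This sign pattern matches Knoll.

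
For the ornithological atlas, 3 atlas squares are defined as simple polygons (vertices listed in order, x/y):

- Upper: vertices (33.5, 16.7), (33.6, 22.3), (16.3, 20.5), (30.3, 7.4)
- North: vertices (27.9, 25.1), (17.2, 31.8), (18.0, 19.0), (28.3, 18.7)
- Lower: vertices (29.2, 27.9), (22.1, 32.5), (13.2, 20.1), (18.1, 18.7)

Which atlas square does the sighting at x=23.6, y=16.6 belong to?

Upper

Cast a ray rightward from (23.6, 16.6). For each polygon, the edges (by vertex number in listed order) whose endpoints lie on opposite sides of y = 16.6, where each meets that height, and whether that is right or left of the point:
Upper: 3–4 at x≈20.47 (left), 4–1 at x≈33.47 (right) → 1 crossing.
North: no edge straddles that height → 0 crossings.
Lower: no edge straddles that height → 0 crossings.
Only Upper has an odd count, so the point is inside Upper.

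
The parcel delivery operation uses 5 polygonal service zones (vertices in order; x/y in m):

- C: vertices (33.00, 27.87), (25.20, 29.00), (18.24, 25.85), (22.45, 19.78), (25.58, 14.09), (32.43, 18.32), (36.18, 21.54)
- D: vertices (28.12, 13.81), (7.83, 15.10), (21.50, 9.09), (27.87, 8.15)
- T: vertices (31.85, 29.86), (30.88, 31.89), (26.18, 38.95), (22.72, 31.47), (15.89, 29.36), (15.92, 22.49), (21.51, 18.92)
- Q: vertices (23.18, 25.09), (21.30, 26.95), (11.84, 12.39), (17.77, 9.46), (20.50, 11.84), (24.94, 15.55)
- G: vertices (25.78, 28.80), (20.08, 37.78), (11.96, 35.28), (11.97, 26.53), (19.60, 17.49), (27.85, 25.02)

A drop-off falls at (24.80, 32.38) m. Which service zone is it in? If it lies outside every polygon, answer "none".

T

Cast a ray rightward from (24.80, 32.38). For each polygon, the edges (by vertex number in listed order) whose endpoints lie on opposite sides of y = 32.38, where each meets that height, and whether that is right or left of the point:
C: no edge straddles that height → 0 crossings.
D: no edge straddles that height → 0 crossings.
T: 2–3 at x≈30.554 (right), 3–4 at x≈23.141 (left) → 1 crossing.
Q: no edge straddles that height → 0 crossings.
G: 1–2 at x≈23.508 (left), 3–4 at x≈11.963 (left) → 0 crossings.
Only T has an odd count, so the point is inside T.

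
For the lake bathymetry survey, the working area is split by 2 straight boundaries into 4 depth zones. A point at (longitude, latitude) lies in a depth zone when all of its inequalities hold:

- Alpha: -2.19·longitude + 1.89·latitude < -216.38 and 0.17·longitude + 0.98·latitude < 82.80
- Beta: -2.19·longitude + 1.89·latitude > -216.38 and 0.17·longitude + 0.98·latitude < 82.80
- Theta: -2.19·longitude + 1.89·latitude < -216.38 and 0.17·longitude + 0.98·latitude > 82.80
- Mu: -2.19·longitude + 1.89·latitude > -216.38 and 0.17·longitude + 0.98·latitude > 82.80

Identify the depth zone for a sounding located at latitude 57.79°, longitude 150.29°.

Alpha

-2.19·150.29 + 1.89·57.79 = -219.912, which is < -216.38
0.17·150.29 + 0.98·57.79 = 82.183, which is < 82.80
This sign pattern matches Alpha.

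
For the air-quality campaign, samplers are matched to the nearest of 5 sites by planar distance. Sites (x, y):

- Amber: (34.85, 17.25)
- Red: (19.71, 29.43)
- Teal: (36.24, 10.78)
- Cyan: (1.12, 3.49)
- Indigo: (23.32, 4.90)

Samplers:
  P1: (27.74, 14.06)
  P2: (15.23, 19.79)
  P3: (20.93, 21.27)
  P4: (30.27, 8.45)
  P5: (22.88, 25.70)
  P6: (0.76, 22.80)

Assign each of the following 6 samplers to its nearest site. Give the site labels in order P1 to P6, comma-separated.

Amber, Red, Red, Teal, Red, Cyan

P1 → Amber (d²=60.73)
P2 → Red (d²=113.00)
P3 → Red (d²=68.07)
P4 → Teal (d²=41.07)
P5 → Red (d²=23.96)
P6 → Cyan (d²=373.01)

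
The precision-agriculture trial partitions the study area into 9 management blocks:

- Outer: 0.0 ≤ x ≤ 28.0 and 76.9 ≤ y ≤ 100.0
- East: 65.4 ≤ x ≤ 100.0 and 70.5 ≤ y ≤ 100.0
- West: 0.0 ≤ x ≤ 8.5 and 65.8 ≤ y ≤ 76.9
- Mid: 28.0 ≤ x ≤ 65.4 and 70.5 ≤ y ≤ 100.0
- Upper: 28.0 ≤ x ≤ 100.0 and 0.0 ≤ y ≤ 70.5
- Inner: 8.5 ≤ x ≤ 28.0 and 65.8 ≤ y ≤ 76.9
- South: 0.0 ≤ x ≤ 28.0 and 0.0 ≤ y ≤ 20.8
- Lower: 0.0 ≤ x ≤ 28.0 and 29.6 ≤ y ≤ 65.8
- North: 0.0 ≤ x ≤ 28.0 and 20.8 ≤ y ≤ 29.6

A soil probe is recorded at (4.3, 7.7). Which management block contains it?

South

The point has x = 4.3 and y = 7.7.
Only South satisfies 0.0 ≤ x ≤ 28.0 and 0.0 ≤ y ≤ 20.8.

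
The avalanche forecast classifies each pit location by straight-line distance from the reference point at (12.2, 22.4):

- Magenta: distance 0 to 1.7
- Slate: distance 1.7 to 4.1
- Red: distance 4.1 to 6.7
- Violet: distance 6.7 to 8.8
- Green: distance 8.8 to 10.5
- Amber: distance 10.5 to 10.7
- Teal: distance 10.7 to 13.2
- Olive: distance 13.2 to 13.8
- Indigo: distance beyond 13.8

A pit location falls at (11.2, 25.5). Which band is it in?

Slate

Distance = √((11.2−12.2)² + (25.5−22.4)²) = √(1.000 + 9.610) = 3.257.
1.7 ≤ 3.257 < 4.1 → Slate.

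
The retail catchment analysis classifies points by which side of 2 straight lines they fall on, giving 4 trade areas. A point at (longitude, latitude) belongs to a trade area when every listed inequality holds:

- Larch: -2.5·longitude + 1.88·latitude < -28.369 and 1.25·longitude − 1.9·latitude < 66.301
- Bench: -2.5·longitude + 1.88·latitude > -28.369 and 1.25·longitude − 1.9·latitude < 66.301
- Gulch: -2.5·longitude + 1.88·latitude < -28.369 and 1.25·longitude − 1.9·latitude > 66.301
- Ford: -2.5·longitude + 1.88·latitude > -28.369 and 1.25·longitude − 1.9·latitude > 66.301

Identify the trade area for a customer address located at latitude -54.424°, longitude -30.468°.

Bench

-2.5·-30.468 + 1.88·-54.424 = -26.147, which is > -28.369
1.25·-30.468 − 1.9·-54.424 = 65.321, which is < 66.301
This sign pattern matches Bench.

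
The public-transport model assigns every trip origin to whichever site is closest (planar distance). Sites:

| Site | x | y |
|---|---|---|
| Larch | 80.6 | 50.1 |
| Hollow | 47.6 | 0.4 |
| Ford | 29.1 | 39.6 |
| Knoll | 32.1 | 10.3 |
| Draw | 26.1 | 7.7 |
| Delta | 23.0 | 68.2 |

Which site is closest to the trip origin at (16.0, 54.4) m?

Delta

Squared distances to each site:
Larch: 4191.650; Hollow: 3914.560; Ford: 390.650; Knoll: 2204.020; Draw: 2282.900; Delta: 239.440.
Minimum at Delta.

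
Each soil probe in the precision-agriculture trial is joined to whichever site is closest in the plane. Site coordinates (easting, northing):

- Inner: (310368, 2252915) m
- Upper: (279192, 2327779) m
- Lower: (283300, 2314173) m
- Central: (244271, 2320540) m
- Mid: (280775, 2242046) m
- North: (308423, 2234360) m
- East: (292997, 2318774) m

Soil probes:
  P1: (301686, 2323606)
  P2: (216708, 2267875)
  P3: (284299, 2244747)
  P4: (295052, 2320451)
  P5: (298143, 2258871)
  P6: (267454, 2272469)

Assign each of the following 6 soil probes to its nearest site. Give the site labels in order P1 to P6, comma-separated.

East, Central, Mid, East, Inner, Mid

P1 → East (d²=98846945.00)
P2 → Central (d²=3533321194.00)
P3 → Mid (d²=19713977.00)
P4 → East (d²=7035354.00)
P5 → Inner (d²=184924561.00)
P6 → Mid (d²=1103007970.00)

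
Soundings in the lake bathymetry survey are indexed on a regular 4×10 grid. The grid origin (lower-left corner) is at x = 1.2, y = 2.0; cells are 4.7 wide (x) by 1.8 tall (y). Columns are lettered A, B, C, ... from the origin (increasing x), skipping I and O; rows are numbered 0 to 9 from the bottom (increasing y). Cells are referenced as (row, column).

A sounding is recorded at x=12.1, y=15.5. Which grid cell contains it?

Column index: ⌊(12.1 − 1.2) / 4.7⌋ = ⌊2.319⌋ = 2 → column C
Row offset from origin: ⌊(15.5 − 2.0) / 1.8⌋ = ⌊7.500⌋ = 7 → row 7

(7, C)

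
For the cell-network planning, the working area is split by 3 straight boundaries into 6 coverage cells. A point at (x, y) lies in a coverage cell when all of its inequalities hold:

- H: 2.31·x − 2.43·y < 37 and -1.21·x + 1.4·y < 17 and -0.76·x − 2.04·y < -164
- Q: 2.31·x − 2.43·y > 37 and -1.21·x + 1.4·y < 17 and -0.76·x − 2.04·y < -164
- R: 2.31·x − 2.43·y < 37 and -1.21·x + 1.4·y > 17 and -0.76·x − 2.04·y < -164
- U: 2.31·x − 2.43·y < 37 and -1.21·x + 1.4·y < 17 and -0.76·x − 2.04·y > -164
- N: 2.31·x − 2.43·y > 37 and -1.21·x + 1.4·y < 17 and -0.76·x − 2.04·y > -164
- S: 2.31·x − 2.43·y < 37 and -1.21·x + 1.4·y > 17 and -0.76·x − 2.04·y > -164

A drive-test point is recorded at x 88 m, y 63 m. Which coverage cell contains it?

Q

2.31·88 − 2.43·63 = 50.190, which is > 37
-1.21·88 + 1.4·63 = -18.280, which is < 17
-0.76·88 − 2.04·63 = -195.400, which is < -164
This sign pattern matches Q.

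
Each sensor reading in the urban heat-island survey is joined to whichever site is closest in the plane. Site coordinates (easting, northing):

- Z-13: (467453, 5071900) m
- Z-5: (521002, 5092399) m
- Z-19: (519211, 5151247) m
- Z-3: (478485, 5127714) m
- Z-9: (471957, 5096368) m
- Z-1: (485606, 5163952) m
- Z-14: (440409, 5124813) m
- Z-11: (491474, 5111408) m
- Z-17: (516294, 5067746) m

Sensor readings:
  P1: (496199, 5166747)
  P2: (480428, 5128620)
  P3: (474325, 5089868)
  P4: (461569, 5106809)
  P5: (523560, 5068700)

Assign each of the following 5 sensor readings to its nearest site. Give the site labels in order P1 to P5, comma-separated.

Z-1, Z-3, Z-9, Z-9, Z-17

P1 → Z-1 (d²=120023674.00)
P2 → Z-3 (d²=4596085.00)
P3 → Z-9 (d²=47857424.00)
P4 → Z-9 (d²=216925025.00)
P5 → Z-17 (d²=53704872.00)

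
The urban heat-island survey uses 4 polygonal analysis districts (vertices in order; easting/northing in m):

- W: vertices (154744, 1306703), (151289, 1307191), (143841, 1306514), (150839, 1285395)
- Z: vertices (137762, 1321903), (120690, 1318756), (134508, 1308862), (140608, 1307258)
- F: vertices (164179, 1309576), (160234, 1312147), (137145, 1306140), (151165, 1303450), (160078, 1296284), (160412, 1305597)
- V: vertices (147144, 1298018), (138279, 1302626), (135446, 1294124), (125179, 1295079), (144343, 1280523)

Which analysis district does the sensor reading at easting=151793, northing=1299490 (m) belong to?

W

Cast a ray rightward from (151793, 1299490). For each polygon, the edges (by vertex number in listed order) whose endpoints lie on opposite sides of northing = 1299490, where each meets that height, and whether that is right or left of the point:
W: 3–4 at easting≈146168.5 (left), 4–1 at easting≈153422.1 (right) → 1 crossing.
Z: no edge straddles that height → 0 crossings.
F: 4–5 at easting≈156090.4 (right), 5–6 at easting≈160193.0 (right) → 2 crossings.
V: 1–2 at easting≈144312.1 (left), 2–3 at easting≈137234.0 (left) → 0 crossings.
Only W has an odd count, so the point is inside W.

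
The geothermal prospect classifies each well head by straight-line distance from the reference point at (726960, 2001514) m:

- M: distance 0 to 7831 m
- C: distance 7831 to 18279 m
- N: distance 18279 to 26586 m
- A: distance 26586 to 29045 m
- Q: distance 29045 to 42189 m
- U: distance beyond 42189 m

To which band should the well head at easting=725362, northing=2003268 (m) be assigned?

M

Distance = √((725362−726960)² + (2003268−2001514)²) = √(2553604.000 + 3076516.000) = 2372.787 m.
0 ≤ 2372.787 < 7831 → M.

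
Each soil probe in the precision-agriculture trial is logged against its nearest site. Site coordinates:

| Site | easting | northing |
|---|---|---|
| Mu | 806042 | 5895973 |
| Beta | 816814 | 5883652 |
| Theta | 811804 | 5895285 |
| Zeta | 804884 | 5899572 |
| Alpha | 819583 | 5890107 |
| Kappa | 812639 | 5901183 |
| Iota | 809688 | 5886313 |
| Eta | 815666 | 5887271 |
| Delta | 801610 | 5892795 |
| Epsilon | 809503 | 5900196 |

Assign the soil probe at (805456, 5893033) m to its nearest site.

Mu

Squared distances to each site:
Mu: 8986996.000; Beta: 217007325.000; Theta: 45368608.000; Zeta: 43085705.000; Alpha: 208133605.000; Kappa: 118017989.000; Iota: 63068224.000; Eta: 137444744.000; Delta: 14848360.000; Epsilon: 67686778.000.
Minimum at Mu.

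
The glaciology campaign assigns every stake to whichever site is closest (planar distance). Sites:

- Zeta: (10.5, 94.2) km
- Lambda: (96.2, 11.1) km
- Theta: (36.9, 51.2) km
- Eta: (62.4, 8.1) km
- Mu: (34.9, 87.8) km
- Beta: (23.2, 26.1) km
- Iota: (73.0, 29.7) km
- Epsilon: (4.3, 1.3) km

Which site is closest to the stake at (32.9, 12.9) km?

Beta

Squared distances to each site:
Zeta: 7111.450; Lambda: 4010.130; Theta: 1482.890; Eta: 893.290; Mu: 5614.010; Beta: 268.330; Iota: 1890.250; Epsilon: 952.520.
Minimum at Beta.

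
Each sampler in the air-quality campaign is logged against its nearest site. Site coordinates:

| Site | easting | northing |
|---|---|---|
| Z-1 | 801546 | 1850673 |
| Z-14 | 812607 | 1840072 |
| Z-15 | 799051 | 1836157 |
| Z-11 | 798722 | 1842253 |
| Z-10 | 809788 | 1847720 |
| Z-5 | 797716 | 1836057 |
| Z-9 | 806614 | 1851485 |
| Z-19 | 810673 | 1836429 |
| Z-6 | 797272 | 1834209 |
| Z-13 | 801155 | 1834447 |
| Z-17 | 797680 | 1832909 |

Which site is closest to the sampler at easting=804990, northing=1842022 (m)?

Z-11

Squared distances to each site:
Z-1: 86700937.000; Z-14: 61821189.000; Z-15: 69669946.000; Z-11: 39341185.000; Z-10: 55488008.000; Z-5: 88492301.000; Z-9: 92185745.000; Z-19: 63578138.000; Z-6: 120610493.000; Z-13: 72087850.000; Z-17: 136482869.000.
Minimum at Z-11.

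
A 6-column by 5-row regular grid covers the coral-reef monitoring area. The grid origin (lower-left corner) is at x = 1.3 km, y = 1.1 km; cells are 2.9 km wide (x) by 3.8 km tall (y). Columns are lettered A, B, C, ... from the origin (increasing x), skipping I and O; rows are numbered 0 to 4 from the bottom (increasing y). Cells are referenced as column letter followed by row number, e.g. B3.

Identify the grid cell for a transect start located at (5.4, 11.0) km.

Column index: ⌊(5.4 − 1.3) / 2.9⌋ = ⌊1.414⌋ = 1 → column B
Row offset from origin: ⌊(11.0 − 1.1) / 3.8⌋ = ⌊2.605⌋ = 2 → row 2

B2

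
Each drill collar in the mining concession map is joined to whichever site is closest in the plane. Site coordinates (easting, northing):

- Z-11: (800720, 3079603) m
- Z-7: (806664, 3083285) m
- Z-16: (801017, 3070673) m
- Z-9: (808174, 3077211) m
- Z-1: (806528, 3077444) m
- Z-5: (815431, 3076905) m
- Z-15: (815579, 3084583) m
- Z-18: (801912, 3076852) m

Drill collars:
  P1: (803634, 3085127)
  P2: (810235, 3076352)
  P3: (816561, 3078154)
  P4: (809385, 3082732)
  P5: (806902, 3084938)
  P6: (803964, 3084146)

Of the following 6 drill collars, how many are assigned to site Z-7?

4

P1 → Z-7
P2 → Z-9
P3 → Z-5
P4 → Z-7
P5 → Z-7
P6 → Z-7
4 of the 6 go to Z-7.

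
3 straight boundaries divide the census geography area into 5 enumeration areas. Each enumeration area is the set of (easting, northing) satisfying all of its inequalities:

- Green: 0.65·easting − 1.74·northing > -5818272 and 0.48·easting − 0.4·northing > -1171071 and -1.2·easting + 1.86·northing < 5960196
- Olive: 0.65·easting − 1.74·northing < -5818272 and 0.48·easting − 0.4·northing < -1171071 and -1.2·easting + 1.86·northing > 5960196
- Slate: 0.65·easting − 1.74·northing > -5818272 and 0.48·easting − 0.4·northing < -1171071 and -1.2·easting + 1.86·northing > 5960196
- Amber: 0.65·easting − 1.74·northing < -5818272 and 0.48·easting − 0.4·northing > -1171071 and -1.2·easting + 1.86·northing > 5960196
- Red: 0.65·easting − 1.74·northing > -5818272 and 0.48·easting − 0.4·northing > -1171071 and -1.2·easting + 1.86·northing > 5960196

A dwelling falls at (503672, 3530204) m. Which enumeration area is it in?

0.65·503672 − 1.74·3530204 = -5815168.160, which is > -5818272
0.48·503672 − 0.4·3530204 = -1170319.040, which is > -1171071
-1.2·503672 + 1.86·3530204 = 5961773.040, which is > 5960196
This sign pattern matches Red.

Red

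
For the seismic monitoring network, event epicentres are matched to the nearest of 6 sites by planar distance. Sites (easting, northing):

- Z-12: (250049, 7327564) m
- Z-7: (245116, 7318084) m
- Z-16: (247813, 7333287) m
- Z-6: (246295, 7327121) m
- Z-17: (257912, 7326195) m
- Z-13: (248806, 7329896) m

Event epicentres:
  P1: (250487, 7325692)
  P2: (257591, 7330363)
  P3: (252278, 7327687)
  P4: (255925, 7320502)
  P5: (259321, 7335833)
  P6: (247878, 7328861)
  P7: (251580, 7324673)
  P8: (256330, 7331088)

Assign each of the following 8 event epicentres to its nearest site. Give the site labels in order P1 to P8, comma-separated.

P1 → Z-12 (d²=3696228.00)
P2 → Z-17 (d²=17475265.00)
P3 → Z-12 (d²=4983570.00)
P4 → Z-17 (d²=36358418.00)
P5 → Z-17 (d²=94876325.00)
P6 → Z-13 (d²=1932409.00)
P7 → Z-12 (d²=10701842.00)
P8 → Z-17 (d²=26444173.00)

Z-12, Z-17, Z-12, Z-17, Z-17, Z-13, Z-12, Z-17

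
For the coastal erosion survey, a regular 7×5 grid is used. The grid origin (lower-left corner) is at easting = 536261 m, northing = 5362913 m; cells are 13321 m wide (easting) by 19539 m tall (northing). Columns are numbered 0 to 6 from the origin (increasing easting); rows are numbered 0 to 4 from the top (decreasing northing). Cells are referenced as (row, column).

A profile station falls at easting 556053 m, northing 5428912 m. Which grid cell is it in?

Column index: ⌊(556053 − 536261) / 13321⌋ = ⌊1.486⌋ = 1
Row offset from origin: ⌊(5428912 − 5362913) / 19539⌋ = ⌊3.378⌋ = 3 → row 1 (counted from top)

(1, 1)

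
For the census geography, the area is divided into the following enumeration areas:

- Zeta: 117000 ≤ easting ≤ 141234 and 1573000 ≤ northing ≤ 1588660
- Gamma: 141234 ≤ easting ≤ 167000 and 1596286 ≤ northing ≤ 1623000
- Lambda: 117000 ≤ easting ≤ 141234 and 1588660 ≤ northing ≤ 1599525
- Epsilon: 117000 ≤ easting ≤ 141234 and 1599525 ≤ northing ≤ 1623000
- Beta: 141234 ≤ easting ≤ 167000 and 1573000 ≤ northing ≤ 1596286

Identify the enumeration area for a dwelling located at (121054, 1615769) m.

The point has easting = 121054 and northing = 1615769.
Only Epsilon satisfies 117000 ≤ easting ≤ 141234 and 1599525 ≤ northing ≤ 1623000.

Epsilon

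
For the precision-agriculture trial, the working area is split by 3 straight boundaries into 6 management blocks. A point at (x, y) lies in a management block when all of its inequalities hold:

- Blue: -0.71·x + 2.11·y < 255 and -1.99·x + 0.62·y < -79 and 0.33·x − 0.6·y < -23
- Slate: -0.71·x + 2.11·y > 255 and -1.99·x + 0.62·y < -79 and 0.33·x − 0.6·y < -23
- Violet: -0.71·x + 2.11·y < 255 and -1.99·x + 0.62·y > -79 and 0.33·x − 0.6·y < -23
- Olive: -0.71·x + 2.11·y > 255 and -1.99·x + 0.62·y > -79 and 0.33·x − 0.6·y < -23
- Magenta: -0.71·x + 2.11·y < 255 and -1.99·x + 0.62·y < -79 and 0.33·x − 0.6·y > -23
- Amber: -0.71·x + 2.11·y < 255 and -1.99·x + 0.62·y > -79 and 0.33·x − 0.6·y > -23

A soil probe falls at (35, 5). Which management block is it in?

-0.71·35 + 2.11·5 = -14.300, which is < 255
-1.99·35 + 0.62·5 = -66.550, which is > -79
0.33·35 − 0.6·5 = 8.550, which is > -23
This sign pattern matches Amber.

Amber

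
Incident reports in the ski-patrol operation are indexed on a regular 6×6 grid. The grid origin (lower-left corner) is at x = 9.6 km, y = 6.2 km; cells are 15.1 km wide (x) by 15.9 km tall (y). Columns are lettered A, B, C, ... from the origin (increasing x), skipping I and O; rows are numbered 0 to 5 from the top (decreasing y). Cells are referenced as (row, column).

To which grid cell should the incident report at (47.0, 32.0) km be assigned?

Column index: ⌊(47.0 − 9.6) / 15.1⌋ = ⌊2.477⌋ = 2 → column C
Row offset from origin: ⌊(32.0 − 6.2) / 15.9⌋ = ⌊1.623⌋ = 1 → row 4 (counted from top)

(4, C)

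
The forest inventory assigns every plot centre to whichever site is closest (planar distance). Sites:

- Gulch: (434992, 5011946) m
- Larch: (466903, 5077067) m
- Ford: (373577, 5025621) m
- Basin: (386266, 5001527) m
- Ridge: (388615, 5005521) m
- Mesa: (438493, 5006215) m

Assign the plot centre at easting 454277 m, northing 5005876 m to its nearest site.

Squared distances to each site:
Gulch: 408756125.000; Larch: 5227574357.000; Ford: 6902355025.000; Basin: 4644409922.000; Ridge: 4311624269.000; Mesa: 249249577.000.
Minimum at Mesa.

Mesa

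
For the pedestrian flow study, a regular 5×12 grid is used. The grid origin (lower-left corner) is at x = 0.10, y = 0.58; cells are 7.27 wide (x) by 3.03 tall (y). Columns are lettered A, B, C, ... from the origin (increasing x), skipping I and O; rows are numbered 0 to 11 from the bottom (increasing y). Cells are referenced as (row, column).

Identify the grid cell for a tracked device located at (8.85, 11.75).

Column index: ⌊(8.85 − 0.10) / 7.27⌋ = ⌊1.204⌋ = 1 → column B
Row offset from origin: ⌊(11.75 − 0.58) / 3.03⌋ = ⌊3.686⌋ = 3 → row 3

(3, B)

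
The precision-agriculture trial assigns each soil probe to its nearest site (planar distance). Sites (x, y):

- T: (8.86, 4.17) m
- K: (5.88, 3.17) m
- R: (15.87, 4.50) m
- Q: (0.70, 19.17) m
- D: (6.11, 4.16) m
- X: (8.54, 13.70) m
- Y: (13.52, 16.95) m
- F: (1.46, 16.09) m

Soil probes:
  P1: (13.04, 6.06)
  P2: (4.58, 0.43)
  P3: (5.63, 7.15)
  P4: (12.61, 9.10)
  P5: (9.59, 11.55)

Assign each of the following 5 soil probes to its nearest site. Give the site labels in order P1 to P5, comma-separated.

P1 → R (d²=10.44)
P2 → K (d²=9.20)
P3 → D (d²=9.17)
P4 → R (d²=31.79)
P5 → X (d²=5.72)

R, K, D, R, X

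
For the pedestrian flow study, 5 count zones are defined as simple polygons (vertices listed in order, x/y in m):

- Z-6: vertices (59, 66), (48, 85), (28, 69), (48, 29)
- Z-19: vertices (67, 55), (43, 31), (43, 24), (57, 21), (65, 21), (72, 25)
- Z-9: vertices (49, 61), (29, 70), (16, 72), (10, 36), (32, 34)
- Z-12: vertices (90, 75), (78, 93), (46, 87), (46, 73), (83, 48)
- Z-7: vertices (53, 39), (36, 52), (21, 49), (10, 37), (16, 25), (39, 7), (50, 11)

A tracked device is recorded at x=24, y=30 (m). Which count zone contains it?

Cast a ray rightward from (24, 30). For each polygon, the edges (by vertex number in listed order) whose endpoints lie on opposite sides of y = 30, where each meets that height, and whether that is right or left of the point:
Z-6: 3–4 at x≈47.5 (right), 4–1 at x≈48.3 (right) → 2 crossings.
Z-19: 2–3 at x≈43.0 (right), 6–1 at x≈71.2 (right) → 2 crossings.
Z-9: no edge straddles that height → 0 crossings.
Z-12: no edge straddles that height → 0 crossings.
Z-7: 4–5 at x≈13.5 (left), 7–1 at x≈52.0 (right) → 1 crossing.
Only Z-7 has an odd count, so the point is inside Z-7.

Z-7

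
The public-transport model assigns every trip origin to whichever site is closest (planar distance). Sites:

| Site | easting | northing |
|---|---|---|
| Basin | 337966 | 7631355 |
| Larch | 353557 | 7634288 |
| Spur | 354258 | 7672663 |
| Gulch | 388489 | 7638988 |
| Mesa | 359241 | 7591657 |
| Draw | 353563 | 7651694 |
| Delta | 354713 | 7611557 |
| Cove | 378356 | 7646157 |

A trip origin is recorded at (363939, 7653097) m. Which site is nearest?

Draw

Squared distances to each site:
Basin: 1147311293.000; Larch: 461564405.000; Spur: 476550117.000; Gulch: 801766381.000; Mesa: 3796944804.000; Draw: 109629785.000; Delta: 1810690676.000; Cove: 256013489.000.
Minimum at Draw.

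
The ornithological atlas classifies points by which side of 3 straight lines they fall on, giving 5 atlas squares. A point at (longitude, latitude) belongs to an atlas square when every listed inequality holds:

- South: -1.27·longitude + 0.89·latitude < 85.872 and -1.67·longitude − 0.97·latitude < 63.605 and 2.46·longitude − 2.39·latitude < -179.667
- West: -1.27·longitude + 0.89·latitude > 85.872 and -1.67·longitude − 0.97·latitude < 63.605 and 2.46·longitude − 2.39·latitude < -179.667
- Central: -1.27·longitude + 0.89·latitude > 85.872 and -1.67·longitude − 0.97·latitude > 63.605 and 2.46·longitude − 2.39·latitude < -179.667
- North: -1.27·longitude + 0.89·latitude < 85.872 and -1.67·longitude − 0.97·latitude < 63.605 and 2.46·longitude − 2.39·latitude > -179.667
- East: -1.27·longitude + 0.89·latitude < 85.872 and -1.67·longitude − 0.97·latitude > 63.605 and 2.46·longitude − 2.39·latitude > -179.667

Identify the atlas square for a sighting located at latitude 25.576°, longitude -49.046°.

-1.27·-49.046 + 0.89·25.576 = 85.051, which is < 85.872
-1.67·-49.046 − 0.97·25.576 = 57.098, which is < 63.605
2.46·-49.046 − 2.39·25.576 = -181.780, which is < -179.667
This sign pattern matches South.

South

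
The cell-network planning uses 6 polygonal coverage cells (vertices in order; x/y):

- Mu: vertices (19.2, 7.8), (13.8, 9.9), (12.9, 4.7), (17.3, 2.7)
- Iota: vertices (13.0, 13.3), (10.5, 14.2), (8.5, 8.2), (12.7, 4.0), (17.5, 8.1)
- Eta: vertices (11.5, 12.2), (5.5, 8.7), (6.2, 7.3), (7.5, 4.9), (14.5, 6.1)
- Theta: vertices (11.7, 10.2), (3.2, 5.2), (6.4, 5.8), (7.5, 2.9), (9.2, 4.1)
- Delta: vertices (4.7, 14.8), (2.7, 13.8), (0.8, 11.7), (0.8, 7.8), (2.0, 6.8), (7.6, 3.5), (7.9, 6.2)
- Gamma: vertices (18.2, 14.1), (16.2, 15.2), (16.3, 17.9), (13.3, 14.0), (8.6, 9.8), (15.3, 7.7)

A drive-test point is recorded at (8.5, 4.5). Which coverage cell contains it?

Cast a ray rightward from (8.5, 4.5). For each polygon, the edges (by vertex number in listed order) whose endpoints lie on opposite sides of y = 4.5, where each meets that height, and whether that is right or left of the point:
Mu: 3–4 at x≈13.34 (right), 4–1 at x≈17.97 (right) → 2 crossings.
Iota: 3–4 at x≈12.20 (right), 4–5 at x≈13.29 (right) → 2 crossings.
Eta: no edge straddles that height → 0 crossings.
Theta: 3–4 at x≈6.89 (left), 5–1 at x≈9.36 (right) → 1 crossing.
Delta: 5–6 at x≈5.90 (left), 6–7 at x≈7.71 (left) → 0 crossings.
Gamma: no edge straddles that height → 0 crossings.
Only Theta has an odd count, so the point is inside Theta.

Theta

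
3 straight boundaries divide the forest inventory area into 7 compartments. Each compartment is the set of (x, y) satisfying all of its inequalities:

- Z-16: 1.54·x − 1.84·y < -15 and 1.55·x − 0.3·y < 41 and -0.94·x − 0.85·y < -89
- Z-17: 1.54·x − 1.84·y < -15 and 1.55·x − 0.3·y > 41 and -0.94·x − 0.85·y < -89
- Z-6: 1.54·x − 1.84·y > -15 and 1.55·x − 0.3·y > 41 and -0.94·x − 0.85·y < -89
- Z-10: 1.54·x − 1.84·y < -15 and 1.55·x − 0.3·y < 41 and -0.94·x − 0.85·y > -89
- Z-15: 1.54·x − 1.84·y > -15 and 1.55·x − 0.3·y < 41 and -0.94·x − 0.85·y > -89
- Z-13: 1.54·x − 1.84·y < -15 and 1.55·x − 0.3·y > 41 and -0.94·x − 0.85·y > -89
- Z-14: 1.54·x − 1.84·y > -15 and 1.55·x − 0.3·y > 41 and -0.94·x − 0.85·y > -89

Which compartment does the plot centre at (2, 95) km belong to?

1.54·2 − 1.84·95 = -171.720, which is < -15
1.55·2 − 0.3·95 = -25.400, which is < 41
-0.94·2 − 0.85·95 = -82.630, which is > -89
This sign pattern matches Z-10.

Z-10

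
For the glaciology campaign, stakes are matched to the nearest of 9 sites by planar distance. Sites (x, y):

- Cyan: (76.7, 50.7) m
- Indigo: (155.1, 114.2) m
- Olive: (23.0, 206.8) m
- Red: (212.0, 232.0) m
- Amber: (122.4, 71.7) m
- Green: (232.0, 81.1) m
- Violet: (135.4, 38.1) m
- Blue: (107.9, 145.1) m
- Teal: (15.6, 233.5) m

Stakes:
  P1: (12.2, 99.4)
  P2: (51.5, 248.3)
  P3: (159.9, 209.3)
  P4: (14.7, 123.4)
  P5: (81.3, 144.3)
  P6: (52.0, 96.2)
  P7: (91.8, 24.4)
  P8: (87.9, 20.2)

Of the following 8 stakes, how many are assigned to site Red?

P1 → Cyan
P2 → Teal
P3 → Red
P4 → Olive
P5 → Blue
P6 → Cyan
P7 → Cyan
P8 → Cyan
1 of the 8 goes to Red.

1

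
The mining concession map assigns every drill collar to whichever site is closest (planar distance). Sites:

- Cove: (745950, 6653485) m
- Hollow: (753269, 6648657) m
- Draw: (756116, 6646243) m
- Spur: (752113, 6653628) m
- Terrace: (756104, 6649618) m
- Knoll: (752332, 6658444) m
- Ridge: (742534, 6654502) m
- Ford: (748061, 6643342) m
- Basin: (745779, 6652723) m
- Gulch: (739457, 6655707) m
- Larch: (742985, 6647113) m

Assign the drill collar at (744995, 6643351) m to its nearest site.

Squared distances to each site:
Cove: 103609981.000; Hollow: 96612712.000; Draw: 132040305.000; Spur: 156282653.000; Terrace: 162685170.000; Knoll: 281630218.000; Ridge: 130401322.000; Ford: 9400437.000; Basin: 88449040.000; Gulch: 183340180.000; Larch: 18192744.000.
Minimum at Ford.

Ford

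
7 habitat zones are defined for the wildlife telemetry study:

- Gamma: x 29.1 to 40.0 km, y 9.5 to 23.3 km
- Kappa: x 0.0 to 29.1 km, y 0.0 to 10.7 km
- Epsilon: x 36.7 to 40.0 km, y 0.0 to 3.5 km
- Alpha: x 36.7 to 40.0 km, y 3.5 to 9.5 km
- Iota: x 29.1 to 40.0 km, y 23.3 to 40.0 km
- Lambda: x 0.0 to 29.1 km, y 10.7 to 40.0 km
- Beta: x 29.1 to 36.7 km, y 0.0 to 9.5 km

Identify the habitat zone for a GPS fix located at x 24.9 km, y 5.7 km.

Kappa

The point has x = 24.9 and y = 5.7.
Only Kappa satisfies 0.0 ≤ x ≤ 29.1 and 0.0 ≤ y ≤ 10.7.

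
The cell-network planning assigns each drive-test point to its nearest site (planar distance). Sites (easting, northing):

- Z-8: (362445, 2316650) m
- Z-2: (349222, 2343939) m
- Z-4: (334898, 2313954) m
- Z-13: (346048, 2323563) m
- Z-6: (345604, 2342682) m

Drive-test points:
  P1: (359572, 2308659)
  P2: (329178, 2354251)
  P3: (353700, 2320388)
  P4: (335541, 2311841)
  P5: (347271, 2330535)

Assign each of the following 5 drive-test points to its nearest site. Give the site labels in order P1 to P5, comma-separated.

Z-8, Z-6, Z-13, Z-4, Z-13

P1 → Z-8 (d²=72110210.00)
P2 → Z-6 (d²=403655237.00)
P3 → Z-13 (d²=68633729.00)
P4 → Z-4 (d²=4878218.00)
P5 → Z-13 (d²=50104513.00)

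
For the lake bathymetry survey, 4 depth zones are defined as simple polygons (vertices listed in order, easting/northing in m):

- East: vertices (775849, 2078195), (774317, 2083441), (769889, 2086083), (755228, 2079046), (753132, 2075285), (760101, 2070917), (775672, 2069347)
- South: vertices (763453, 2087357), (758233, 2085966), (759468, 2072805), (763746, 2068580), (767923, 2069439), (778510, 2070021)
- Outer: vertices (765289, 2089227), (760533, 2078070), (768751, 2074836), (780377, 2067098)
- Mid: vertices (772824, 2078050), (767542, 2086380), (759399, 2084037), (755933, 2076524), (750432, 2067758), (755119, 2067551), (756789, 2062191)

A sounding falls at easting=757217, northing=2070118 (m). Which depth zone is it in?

Mid

Cast a ray rightward from (757217, 2070118). For each polygon, the edges (by vertex number in listed order) whose endpoints lie on opposite sides of northing = 2070118, where each meets that height, and whether that is right or left of the point:
East: 6–7 at easting≈768025.3 (right), 7–1 at easting≈775687.4 (right) → 2 crossings.
South: 3–4 at easting≈762188.7 (right), 6–1 at easting≈778425.8 (right) → 2 crossings.
Outer: 3–4 at easting≈775839.6 (right), 4–1 at easting≈778317.9 (right) → 2 crossings.
Mid: 4–5 at easting≈751913.0 (left), 7–1 at easting≈764804.0 (right) → 1 crossing.
Only Mid has an odd count, so the point is inside Mid.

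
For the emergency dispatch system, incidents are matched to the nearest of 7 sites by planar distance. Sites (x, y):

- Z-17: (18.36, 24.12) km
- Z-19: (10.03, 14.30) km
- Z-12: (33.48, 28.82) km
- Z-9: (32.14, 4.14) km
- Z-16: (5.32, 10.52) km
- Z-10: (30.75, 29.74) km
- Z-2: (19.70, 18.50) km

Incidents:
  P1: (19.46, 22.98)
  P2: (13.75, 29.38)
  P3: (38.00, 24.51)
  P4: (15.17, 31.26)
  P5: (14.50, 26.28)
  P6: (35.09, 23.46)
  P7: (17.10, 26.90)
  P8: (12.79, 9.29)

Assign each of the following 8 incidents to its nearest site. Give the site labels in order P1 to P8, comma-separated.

P1 → Z-17 (d²=2.51)
P2 → Z-17 (d²=48.92)
P3 → Z-12 (d²=39.01)
P4 → Z-17 (d²=61.16)
P5 → Z-17 (d²=19.57)
P6 → Z-12 (d²=31.32)
P7 → Z-17 (d²=9.32)
P8 → Z-19 (d²=32.72)

Z-17, Z-17, Z-12, Z-17, Z-17, Z-12, Z-17, Z-19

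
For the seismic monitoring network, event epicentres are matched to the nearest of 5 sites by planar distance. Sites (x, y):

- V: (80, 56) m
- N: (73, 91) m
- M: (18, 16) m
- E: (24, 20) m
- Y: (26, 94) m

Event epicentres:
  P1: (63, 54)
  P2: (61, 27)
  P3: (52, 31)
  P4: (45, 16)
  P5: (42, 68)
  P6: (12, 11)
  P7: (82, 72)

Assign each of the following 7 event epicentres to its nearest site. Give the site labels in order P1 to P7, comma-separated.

P1 → V (d²=293.00)
P2 → V (d²=1202.00)
P3 → E (d²=905.00)
P4 → E (d²=457.00)
P5 → Y (d²=932.00)
P6 → M (d²=61.00)
P7 → V (d²=260.00)

V, V, E, E, Y, M, V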